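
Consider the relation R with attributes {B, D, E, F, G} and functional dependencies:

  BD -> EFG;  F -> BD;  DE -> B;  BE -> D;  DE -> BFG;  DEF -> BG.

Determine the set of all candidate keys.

F; BD; BE; DE

{F}⁺: F→BD adds B, D; BD→EFG adds E, G → {B, D, E, F, G}.
{B, D}⁺: BD→EFG adds E, F, G → {B, D, E, F, G}.
{B, E}⁺: BE→D adds D; DE→BFG adds F, G → {B, D, E, F, G}.
{D, E}⁺: DE→B adds B; DE→BFG adds F, G → {B, D, E, F, G}.
Any other superkey contains one of these as a subset, so there are no further candidate keys.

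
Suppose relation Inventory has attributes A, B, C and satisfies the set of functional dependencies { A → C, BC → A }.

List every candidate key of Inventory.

Attribute B never appears on the right-hand side of any dependency, so B must belong to every candidate key.
{B}⁺ = {B}, which is not all of the schema, so we must add further attributes.
{A, B}⁺: A→C adds C → {A, B, C}. Minimal: {B}⁺ = {B}; {A}⁺ = {A, C} — none reach the full schema.
{B, C}⁺: BC→A adds A → {A, B, C}. Minimal: {C}⁺ = {C}; {B}⁺ = {B} — none reach the full schema.
Any other superkey contains one of these as a subset, so there are no further candidate keys.

(A, B), (B, C)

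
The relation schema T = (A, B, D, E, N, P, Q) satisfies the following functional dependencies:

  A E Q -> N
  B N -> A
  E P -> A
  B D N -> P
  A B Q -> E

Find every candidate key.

ABDQ, BDNQ, BDEPQ

Attributes B, D, Q never appear on any right-hand side, so every candidate key must contain {B, D, Q}.
{B, D, Q}⁺ = {B, D, Q}, which is not all of the schema, so we must add further attributes.
{A, B, D, Q}⁺: ABQ→E adds E; AEQ→N adds N; BDN→P adds P → {A, B, D, E, N, P, Q}.
{B, D, N, Q}⁺: BN→A adds A; BDN→P adds P; ABQ→E adds E → {A, B, D, E, N, P, Q}.
{B, D, E, P, Q}⁺: EP→A adds A; AEQ→N adds N → {A, B, D, E, N, P, Q}.
Any other superkey contains one of these as a subset, so there are no further candidate keys.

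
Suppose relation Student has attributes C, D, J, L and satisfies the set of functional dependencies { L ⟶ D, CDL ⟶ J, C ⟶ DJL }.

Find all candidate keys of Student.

Attribute C never appears on the right-hand side of any dependency, so C must belong to every candidate key.
{C}⁺ = {C, D, J, L}, which is all of the schema, so {C} is the only candidate key.

{C}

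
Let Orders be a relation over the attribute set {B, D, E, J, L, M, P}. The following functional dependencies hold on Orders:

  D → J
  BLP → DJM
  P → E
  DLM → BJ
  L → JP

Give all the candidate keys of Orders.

{B, L}⁺: L→JP adds J, P; BLP→DJM adds D, M; P→E adds E → {B, D, E, J, L, M, P}. Minimal: {L}⁺ = {E, J, L, P}; {B}⁺ = {B} — none reach the full schema.
{D, L, M}⁺: D→J adds J; DLM→BJ adds B; L→JP adds P; P→E adds E → {B, D, E, J, L, M, P}. Minimal: {L, M}⁺ = {E, J, L, M, P}; {D, M}⁺ = {D, J, M}; {D, L}⁺ = {D, E, J, L, P} — none reach the full schema.
Any other superkey contains one of these as a subset, so there are no further candidate keys.

BL, DLM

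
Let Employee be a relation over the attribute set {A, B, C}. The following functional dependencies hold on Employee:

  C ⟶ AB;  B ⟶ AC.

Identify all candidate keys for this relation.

{B}, {C}

{B}⁺: B→AC adds A, C → {A, B, C}.
{C}⁺: C→AB adds A, B → {A, B, C}.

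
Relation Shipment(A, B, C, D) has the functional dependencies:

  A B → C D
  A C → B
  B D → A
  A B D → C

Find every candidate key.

AB; AC; BD

{A, B}⁺: AB→CD adds C, D → {A, B, C, D}. Minimal: {B}⁺ = {B}; {A}⁺ = {A} — none reach the full schema.
{A, C}⁺: AC→B adds B; AB→CD adds D → {A, B, C, D}. Minimal: {C}⁺ = {C}; {A}⁺ = {A} — none reach the full schema.
{B, D}⁺: BD→A adds A; ABD→C adds C → {A, B, C, D}. Minimal: {D}⁺ = {D}; {B}⁺ = {B} — none reach the full schema.
Any other superkey contains one of these as a subset, so there are no further candidate keys.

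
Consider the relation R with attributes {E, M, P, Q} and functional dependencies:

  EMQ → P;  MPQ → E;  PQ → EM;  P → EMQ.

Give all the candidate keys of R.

P, EMQ

{P}⁺: P→EMQ adds E, M, Q → {E, M, P, Q}.
{E, M, Q}⁺: EMQ→P adds P → {E, M, P, Q}. Minimal: {M, Q}⁺ = {M, Q}; {E, Q}⁺ = {E, Q}; {E, M}⁺ = {E, M} — none reach the full schema.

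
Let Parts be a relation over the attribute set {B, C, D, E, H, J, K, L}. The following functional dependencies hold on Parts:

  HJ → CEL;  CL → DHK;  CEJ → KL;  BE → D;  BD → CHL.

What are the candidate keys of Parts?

{B, D, J}⁺: BD→CHL adds C, H, L; HJ→CEL adds E; CL→DHK adds K → {B, C, D, E, H, J, K, L}.
{B, E, J}⁺: BE→D adds D; BD→CHL adds C, H, L; CL→DHK adds K → {B, C, D, E, H, J, K, L}.
{B, H, J}⁺: HJ→CEL adds C, E, L; CL→DHK adds D, K → {B, C, D, E, H, J, K, L}.
{B, C, J, L}⁺: CL→DHK adds D, H, K; HJ→CEL adds E → {B, C, D, E, H, J, K, L}.

BDJ; BEJ; BHJ; BCJL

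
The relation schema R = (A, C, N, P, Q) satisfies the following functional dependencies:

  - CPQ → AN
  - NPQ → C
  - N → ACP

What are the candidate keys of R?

{N, Q}; {C, P, Q}

{N, Q}⁺: N→ACP adds A, C, P → {A, C, N, P, Q}.
{C, P, Q}⁺: CPQ→AN adds A, N → {A, C, N, P, Q}.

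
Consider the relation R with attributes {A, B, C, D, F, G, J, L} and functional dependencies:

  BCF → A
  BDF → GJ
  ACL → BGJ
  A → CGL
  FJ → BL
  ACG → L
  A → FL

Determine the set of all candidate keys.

{A, D}; {B, C, D, F}; {C, D, F, J}

{A, D}⁺: A→CGL adds C, G, L; A→FL adds F; ACL→BGJ adds B, J → {A, B, C, D, F, G, J, L}. Minimal: {D}⁺ = {D}; {A}⁺ = {A, B, C, F, G, J, L} — none reach the full schema.
{B, C, D, F}⁺: BCF→A adds A; BDF→GJ adds G, J; A→CGL adds L → {A, B, C, D, F, G, J, L}. Minimal: {C, D, F}⁺ = {C, D, F}; {B, D, F}⁺ = {B, D, F, G, J, L}; {B, C, F}⁺ = {A, B, C, F, G, J, L}; … — none reach the full schema.
{C, D, F, J}⁺: FJ→BL adds B, L; BCF→A adds A; BDF→GJ adds G → {A, B, C, D, F, G, J, L}. Minimal: {D, F, J}⁺ = {B, D, F, G, J, L}; {C, F, J}⁺ = {A, B, C, F, G, J, L}; {C, D, J}⁺ = {C, D, J}; … — none reach the full schema.
Any other superkey contains one of these as a subset, so there are no further candidate keys.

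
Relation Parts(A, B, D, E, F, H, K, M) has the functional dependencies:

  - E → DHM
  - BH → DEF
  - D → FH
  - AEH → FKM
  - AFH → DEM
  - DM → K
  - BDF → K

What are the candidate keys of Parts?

Attributes A, B never appear on any right-hand side, so every candidate key must contain {A, B}.
{A, B}⁺ = {A, B}, which is not all of the schema, so we must add further attributes.
{A, B, D}⁺: D→FH adds F, H; AFH→DEM adds E, M; DM→K adds K → {A, B, D, E, F, H, K, M}. Minimal: {B, D}⁺ = {B, D, E, F, H, K, M}; {A, D}⁺ = {A, D, E, F, H, K, M}; {A, B}⁺ = {A, B} — none reach the full schema.
{A, B, E}⁺: E→DHM adds D, H, M; BH→DEF adds F; AEH→FKM adds K → {A, B, D, E, F, H, K, M}. Minimal: {B, E}⁺ = {B, D, E, F, H, K, M}; {A, E}⁺ = {A, D, E, F, H, K, M}; {A, B}⁺ = {A, B} — none reach the full schema.
{A, B, H}⁺: BH→DEF adds D, E, F; AEH→FKM adds K, M → {A, B, D, E, F, H, K, M}. Minimal: {B, H}⁺ = {B, D, E, F, H, K, M}; {A, H}⁺ = {A, H}; {A, B}⁺ = {A, B} — none reach the full schema.

{A, B, D}, {A, B, E}, {A, B, H}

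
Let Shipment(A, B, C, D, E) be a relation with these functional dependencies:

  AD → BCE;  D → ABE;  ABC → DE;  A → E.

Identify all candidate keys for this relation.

{D}⁺: D→ABE adds A, B, E; AD→BCE adds C → {A, B, C, D, E}.
{A, B, C}⁺: ABC→DE adds D, E → {A, B, C, D, E}.
Any other superkey contains one of these as a subset, so there are no further candidate keys.

D, ABC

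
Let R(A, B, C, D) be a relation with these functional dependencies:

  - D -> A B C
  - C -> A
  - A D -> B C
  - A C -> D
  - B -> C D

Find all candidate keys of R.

{B}; {C}; {D}

{B}⁺: B→CD adds C, D; D→ABC adds A → {A, B, C, D}.
{C}⁺: C→A adds A; AC→D adds D; D→ABC adds B → {A, B, C, D}.
{D}⁺: D→ABC adds A, B, C → {A, B, C, D}.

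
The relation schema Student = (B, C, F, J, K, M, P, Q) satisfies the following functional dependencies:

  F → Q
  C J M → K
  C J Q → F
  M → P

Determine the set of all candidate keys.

(B, C, F, J, M), (B, C, J, M, Q)

Attributes B, C, J, M never appear on any right-hand side, so every candidate key must contain {B, C, J, M}.
{B, C, J, M}⁺ = {B, C, J, K, M, P}, which is not all of the schema, so we must add further attributes.
{B, C, F, J, M}⁺: F→Q adds Q; CJM→K adds K; M→P adds P → {B, C, F, J, K, M, P, Q}. Minimal: {C, F, J, M}⁺ = {C, F, J, K, M, P, Q}; {B, F, J, M}⁺ = {B, F, J, M, P, Q}; {B, C, J, M}⁺ = {B, C, J, K, M, P}; … — none reach the full schema.
{B, C, J, M, Q}⁺: CJM→K adds K; CJQ→F adds F; M→P adds P → {B, C, F, J, K, M, P, Q}. Minimal: {C, J, M, Q}⁺ = {C, F, J, K, M, P, Q}; {B, J, M, Q}⁺ = {B, J, M, P, Q}; {B, C, M, Q}⁺ = {B, C, M, P, Q}; … — none reach the full schema.
Any other superkey contains one of these as a subset, so there are no further candidate keys.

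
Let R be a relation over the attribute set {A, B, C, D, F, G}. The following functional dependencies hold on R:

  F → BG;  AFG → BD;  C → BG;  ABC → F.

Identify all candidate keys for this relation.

{A, C}

Attributes A, C never appear on any right-hand side, so every candidate key must contain {A, C}.
{A, C}⁺ = {A, B, C, D, F, G}, which is all of the schema, so {A, C} is the only candidate key.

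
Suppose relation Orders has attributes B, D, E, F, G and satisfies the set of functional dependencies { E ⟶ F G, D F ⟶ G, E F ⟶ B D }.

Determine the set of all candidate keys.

Attribute E never appears on the right-hand side of any dependency, so E must belong to every candidate key.
{E}⁺ = {B, D, E, F, G}, which is all of the schema, so {E} is the only candidate key.

E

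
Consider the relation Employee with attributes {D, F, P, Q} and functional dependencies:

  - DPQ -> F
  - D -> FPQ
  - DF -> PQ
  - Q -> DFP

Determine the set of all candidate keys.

{D}⁺: D→FPQ adds F, P, Q → {D, F, P, Q}.
{Q}⁺: Q→DFP adds D, F, P → {D, F, P, Q}.
Any other superkey contains one of these as a subset, so there are no further candidate keys.

{D}, {Q}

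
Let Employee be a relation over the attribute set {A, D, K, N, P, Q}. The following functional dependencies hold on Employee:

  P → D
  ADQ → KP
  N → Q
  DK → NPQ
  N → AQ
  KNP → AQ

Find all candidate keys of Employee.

DK; DN; KP; NP; ADQ; APQ

{D, K}⁺: DK→NPQ adds N, P, Q; N→AQ adds A → {A, D, K, N, P, Q}. Minimal: {K}⁺ = {K}; {D}⁺ = {D} — none reach the full schema.
{D, N}⁺: N→Q adds Q; N→AQ adds A; ADQ→KP adds K, P → {A, D, K, N, P, Q}. Minimal: {N}⁺ = {A, N, Q}; {D}⁺ = {D} — none reach the full schema.
{K, P}⁺: P→D adds D; DK→NPQ adds N, Q; N→AQ adds A → {A, D, K, N, P, Q}. Minimal: {P}⁺ = {D, P}; {K}⁺ = {K} — none reach the full schema.
{N, P}⁺: P→D adds D; N→Q adds Q; N→AQ adds A; ADQ→KP adds K → {A, D, K, N, P, Q}. Minimal: {P}⁺ = {D, P}; {N}⁺ = {A, N, Q} — none reach the full schema.
{A, D, Q}⁺: ADQ→KP adds K, P; DK→NPQ adds N → {A, D, K, N, P, Q}. Minimal: {D, Q}⁺ = {D, Q}; {A, Q}⁺ = {A, Q}; {A, D}⁺ = {A, D} — none reach the full schema.
{A, P, Q}⁺: P→D adds D; ADQ→KP adds K; DK→NPQ adds N → {A, D, K, N, P, Q}. Minimal: {P, Q}⁺ = {D, P, Q}; {A, Q}⁺ = {A, Q}; {A, P}⁺ = {A, D, P} — none reach the full schema.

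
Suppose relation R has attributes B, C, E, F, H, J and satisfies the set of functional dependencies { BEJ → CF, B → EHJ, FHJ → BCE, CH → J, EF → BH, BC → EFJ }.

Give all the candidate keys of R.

{B}⁺: B→EHJ adds E, H, J; BEJ→CF adds C, F → {B, C, E, F, H, J}.
{E, F}⁺: EF→BH adds B, H; B→EHJ adds J; FHJ→BCE adds C → {B, C, E, F, H, J}.
{C, F, H}⁺: CH→J adds J; FHJ→BCE adds B, E → {B, C, E, F, H, J}.
{F, H, J}⁺: FHJ→BCE adds B, C, E → {B, C, E, F, H, J}.

{B}; {E, F}; {C, F, H}; {F, H, J}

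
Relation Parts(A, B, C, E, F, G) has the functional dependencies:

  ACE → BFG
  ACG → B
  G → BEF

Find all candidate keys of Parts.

Attributes A, C never appear on any right-hand side, so every candidate key must contain {A, C}.
{A, C}⁺ = {A, C}, which is not all of the schema, so we must add further attributes.
{A, C, E}⁺: ACE→BFG adds B, F, G → {A, B, C, E, F, G}. Minimal: {C, E}⁺ = {C, E}; {A, E}⁺ = {A, E}; {A, C}⁺ = {A, C} — none reach the full schema.
{A, C, G}⁺: ACG→B adds B; G→BEF adds E, F → {A, B, C, E, F, G}. Minimal: {C, G}⁺ = {B, C, E, F, G}; {A, G}⁺ = {A, B, E, F, G}; {A, C}⁺ = {A, C} — none reach the full schema.

{A, C, E}, {A, C, G}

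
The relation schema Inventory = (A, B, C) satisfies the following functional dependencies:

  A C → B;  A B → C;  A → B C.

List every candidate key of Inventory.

Attribute A never appears on the right-hand side of any dependency, so A must belong to every candidate key.
{A}⁺ = {A, B, C}, which is all of the schema, so {A} is the only candidate key.

{A}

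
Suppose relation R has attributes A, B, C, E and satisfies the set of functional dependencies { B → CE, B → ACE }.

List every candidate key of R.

{B}

Attribute B never appears on the right-hand side of any dependency, so B must belong to every candidate key.
{B}⁺ = {A, B, C, E}, which is all of the schema, so {B} is the only candidate key.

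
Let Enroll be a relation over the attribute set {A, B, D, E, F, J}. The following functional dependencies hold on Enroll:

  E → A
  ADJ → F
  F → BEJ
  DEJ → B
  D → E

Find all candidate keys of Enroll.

Attribute D never appears on the right-hand side of any dependency, so D must belong to every candidate key.
{D}⁺ = {A, D, E}, which is not all of the schema, so we must add further attributes.
{D, F}⁺: F→BEJ adds B, E, J; E→A adds A → {A, B, D, E, F, J}. Minimal: {F}⁺ = {A, B, E, F, J}; {D}⁺ = {A, D, E} — none reach the full schema.
{D, J}⁺: D→E adds E; E→A adds A; ADJ→F adds F; F→BEJ adds B → {A, B, D, E, F, J}. Minimal: {J}⁺ = {J}; {D}⁺ = {A, D, E} — none reach the full schema.

(D, F), (D, J)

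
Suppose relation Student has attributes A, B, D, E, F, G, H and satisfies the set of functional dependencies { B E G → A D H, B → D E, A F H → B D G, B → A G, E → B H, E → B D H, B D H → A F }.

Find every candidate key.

{B}⁺: B→DE adds D, E; B→AG adds A, G; E→BH adds H; BDH→AF adds F → {A, B, D, E, F, G, H}.
{E}⁺: E→BH adds B, H; E→BDH adds D; BDH→AF adds A, F; AFH→BDG adds G → {A, B, D, E, F, G, H}.
{A, F, H}⁺: AFH→BDG adds B, D, G; B→DE adds E → {A, B, D, E, F, G, H}. Minimal: {F, H}⁺ = {F, H}; {A, H}⁺ = {A, H}; {A, F}⁺ = {A, F} — none reach the full schema.
Any other superkey contains one of these as a subset, so there are no further candidate keys.

{B}; {E}; {A, F, H}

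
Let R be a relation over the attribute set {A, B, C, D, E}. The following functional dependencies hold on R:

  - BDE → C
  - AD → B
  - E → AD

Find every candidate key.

E

Attribute E never appears on the right-hand side of any dependency, so E must belong to every candidate key.
{E}⁺ = {A, B, C, D, E}, which is all of the schema, so {E} is the only candidate key.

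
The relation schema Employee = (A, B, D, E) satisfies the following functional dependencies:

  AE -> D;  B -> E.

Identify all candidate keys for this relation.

Attributes A, B never appear on any right-hand side, so every candidate key must contain {A, B}.
{A, B}⁺ = {A, B, D, E}, which is all of the schema, so {A, B} is the only candidate key.

(A, B)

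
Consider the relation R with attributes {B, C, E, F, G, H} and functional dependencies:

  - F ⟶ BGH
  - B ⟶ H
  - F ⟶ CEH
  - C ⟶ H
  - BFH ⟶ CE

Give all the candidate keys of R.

{F}

{F}⁺: F→BGH adds B, G, H; F→CEH adds C, E → {B, C, E, F, G, H}.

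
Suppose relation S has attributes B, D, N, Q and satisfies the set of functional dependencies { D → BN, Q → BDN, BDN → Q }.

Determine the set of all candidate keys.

{D}, {Q}

{D}⁺: D→BN adds B, N; BDN→Q adds Q → {B, D, N, Q}.
{Q}⁺: Q→BDN adds B, D, N → {B, D, N, Q}.
Any other superkey contains one of these as a subset, so there are no further candidate keys.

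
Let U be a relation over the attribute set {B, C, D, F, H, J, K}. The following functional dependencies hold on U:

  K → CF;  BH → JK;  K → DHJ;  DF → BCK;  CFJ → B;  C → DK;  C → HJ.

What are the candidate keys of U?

(C); (K); (B, H); (D, F)

{C}⁺: C→DK adds D, K; C→HJ adds H, J; K→CF adds F; DF→BCK adds B → {B, C, D, F, H, J, K}.
{K}⁺: K→CF adds C, F; K→DHJ adds D, H, J; DF→BCK adds B → {B, C, D, F, H, J, K}.
{B, H}⁺: BH→JK adds J, K; K→DHJ adds D; K→CF adds C, F → {B, C, D, F, H, J, K}.
{D, F}⁺: DF→BCK adds B, C, K; C→HJ adds H, J → {B, C, D, F, H, J, K}.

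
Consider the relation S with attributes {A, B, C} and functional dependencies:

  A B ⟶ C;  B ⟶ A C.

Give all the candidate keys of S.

Attribute B never appears on the right-hand side of any dependency, so B must belong to every candidate key.
{B}⁺ = {A, B, C}, which is all of the schema, so {B} is the only candidate key.

{B}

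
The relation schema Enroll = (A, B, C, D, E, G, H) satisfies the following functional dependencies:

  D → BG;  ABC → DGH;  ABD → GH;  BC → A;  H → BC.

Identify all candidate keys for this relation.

(E, H), (A, D, E), (B, C, E), (C, D, E)

Attribute E never appears on the right-hand side of any dependency, so E must belong to every candidate key.
{E}⁺ = {E}, which is not all of the schema, so we must add further attributes.
{E, H}⁺: H→BC adds B, C; BC→A adds A; ABC→DGH adds D, G → {A, B, C, D, E, G, H}. Minimal: {H}⁺ = {A, B, C, D, G, H}; {E}⁺ = {E} — none reach the full schema.
{A, D, E}⁺: D→BG adds B, G; ABD→GH adds H; H→BC adds C → {A, B, C, D, E, G, H}. Minimal: {D, E}⁺ = {B, D, E, G}; {A, E}⁺ = {A, E}; {A, D}⁺ = {A, B, C, D, G, H} — none reach the full schema.
{B, C, E}⁺: BC→A adds A; ABC→DGH adds D, G, H → {A, B, C, D, E, G, H}. Minimal: {C, E}⁺ = {C, E}; {B, E}⁺ = {B, E}; {B, C}⁺ = {A, B, C, D, G, H} — none reach the full schema.
{C, D, E}⁺: D→BG adds B, G; BC→A adds A; ABC→DGH adds H → {A, B, C, D, E, G, H}. Minimal: {D, E}⁺ = {B, D, E, G}; {C, E}⁺ = {C, E}; {C, D}⁺ = {A, B, C, D, G, H} — none reach the full schema.
Any other superkey contains one of these as a subset, so there are no further candidate keys.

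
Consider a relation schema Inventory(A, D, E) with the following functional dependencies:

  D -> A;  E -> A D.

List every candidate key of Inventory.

Attribute E never appears on the right-hand side of any dependency, so E must belong to every candidate key.
{E}⁺ = {A, D, E}, which is all of the schema, so {E} is the only candidate key.

{E}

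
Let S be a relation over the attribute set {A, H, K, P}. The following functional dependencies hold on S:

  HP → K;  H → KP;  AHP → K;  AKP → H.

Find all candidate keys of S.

Attribute A never appears on the right-hand side of any dependency, so A must belong to every candidate key.
{A}⁺ = {A}, which is not all of the schema, so we must add further attributes.
{A, H}⁺: H→KP adds K, P → {A, H, K, P}. Minimal: {H}⁺ = {H, K, P}; {A}⁺ = {A} — none reach the full schema.
{A, K, P}⁺: AKP→H adds H → {A, H, K, P}. Minimal: {K, P}⁺ = {K, P}; {A, P}⁺ = {A, P}; {A, K}⁺ = {A, K} — none reach the full schema.
Any other superkey contains one of these as a subset, so there are no further candidate keys.

{A, H}, {A, K, P}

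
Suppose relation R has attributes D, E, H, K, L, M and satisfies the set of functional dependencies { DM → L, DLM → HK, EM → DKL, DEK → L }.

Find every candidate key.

(E, M)

Attributes E, M never appear on any right-hand side, so every candidate key must contain {E, M}.
{E, M}⁺ = {D, E, H, K, L, M}, which is all of the schema, so {E, M} is the only candidate key.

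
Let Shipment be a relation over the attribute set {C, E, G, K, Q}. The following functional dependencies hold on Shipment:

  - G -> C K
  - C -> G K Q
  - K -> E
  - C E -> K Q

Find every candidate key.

C; G

{C}⁺: C→GKQ adds G, K, Q; K→E adds E → {C, E, G, K, Q}.
{G}⁺: G→CK adds C, K; C→GKQ adds Q; K→E adds E → {C, E, G, K, Q}.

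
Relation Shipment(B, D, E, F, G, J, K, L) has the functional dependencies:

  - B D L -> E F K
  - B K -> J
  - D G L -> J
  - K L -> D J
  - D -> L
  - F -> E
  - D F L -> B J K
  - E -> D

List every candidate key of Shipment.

Attribute G never appears on the right-hand side of any dependency, so G must belong to every candidate key.
{G}⁺ = {G}, which is not all of the schema, so we must add further attributes.
{F, G}⁺: F→E adds E; E→D adds D; D→L adds L; DFL→BJK adds B, J, K → {B, D, E, F, G, J, K, L}. Minimal: {G}⁺ = {G}; {F}⁺ = {B, D, E, F, J, K, L} — none reach the full schema.
{B, D, G}⁺: D→L adds L; BDL→EFK adds E, F, K; BK→J adds J → {B, D, E, F, G, J, K, L}. Minimal: {D, G}⁺ = {D, G, J, L}; {B, G}⁺ = {B, G}; {B, D}⁺ = {B, D, E, F, J, K, L} — none reach the full schema.
{B, E, G}⁺: E→D adds D; D→L adds L; BDL→EFK adds F, K; BK→J adds J → {B, D, E, F, G, J, K, L}. Minimal: {E, G}⁺ = {D, E, G, J, L}; {B, G}⁺ = {B, G}; {B, E}⁺ = {B, D, E, F, J, K, L} — none reach the full schema.
{B, G, K, L}⁺: BK→J adds J; KL→DJ adds D; BDL→EFK adds E, F → {B, D, E, F, G, J, K, L}. Minimal: {G, K, L}⁺ = {D, G, J, K, L}; {B, K, L}⁺ = {B, D, E, F, J, K, L}; {B, G, L}⁺ = {B, G, L}; … — none reach the full schema.

FG, BDG, BEG, BGKL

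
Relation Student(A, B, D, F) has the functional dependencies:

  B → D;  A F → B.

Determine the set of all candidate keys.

{A, F}

Attributes A, F never appear on any right-hand side, so every candidate key must contain {A, F}.
{A, F}⁺ = {A, B, D, F}, which is all of the schema, so {A, F} is the only candidate key.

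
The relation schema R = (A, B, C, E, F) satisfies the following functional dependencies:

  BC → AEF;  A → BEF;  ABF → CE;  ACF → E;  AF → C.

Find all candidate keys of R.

{A}, {B, C}

{A}⁺: A→BEF adds B, E, F; ABF→CE adds C → {A, B, C, E, F}.
{B, C}⁺: BC→AEF adds A, E, F → {A, B, C, E, F}.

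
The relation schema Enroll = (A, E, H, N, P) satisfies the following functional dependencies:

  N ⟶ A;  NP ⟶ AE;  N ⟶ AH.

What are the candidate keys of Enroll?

{N, P}

Attributes N, P never appear on any right-hand side, so every candidate key must contain {N, P}.
{N, P}⁺ = {A, E, H, N, P}, which is all of the schema, so {N, P} is the only candidate key.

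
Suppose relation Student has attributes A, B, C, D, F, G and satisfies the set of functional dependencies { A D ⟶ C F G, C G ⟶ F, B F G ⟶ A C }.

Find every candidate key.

{A, B, D}⁺: AD→CFG adds C, F, G → {A, B, C, D, F, G}. Minimal: {B, D}⁺ = {B, D}; {A, D}⁺ = {A, C, D, F, G}; {A, B}⁺ = {A, B} — none reach the full schema.
{B, C, D, G}⁺: CG→F adds F; BFG→AC adds A → {A, B, C, D, F, G}. Minimal: {C, D, G}⁺ = {C, D, F, G}; {B, D, G}⁺ = {B, D, G}; {B, C, G}⁺ = {A, B, C, F, G}; … — none reach the full schema.
{B, D, F, G}⁺: BFG→AC adds A, C → {A, B, C, D, F, G}. Minimal: {D, F, G}⁺ = {D, F, G}; {B, F, G}⁺ = {A, B, C, F, G}; {B, D, G}⁺ = {B, D, G}; … — none reach the full schema.
Any other superkey contains one of these as a subset, so there are no further candidate keys.

{A, B, D}, {B, C, D, G}, {B, D, F, G}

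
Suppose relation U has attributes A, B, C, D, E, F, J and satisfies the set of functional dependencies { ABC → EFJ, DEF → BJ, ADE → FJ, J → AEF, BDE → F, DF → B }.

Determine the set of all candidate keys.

{C, D, J}, {A, B, C, D}, {A, C, D, E}, {A, C, D, F}, {B, C, D, E}, {C, D, E, F}

{C, D, J}⁺: J→AEF adds A, E, F; DF→B adds B → {A, B, C, D, E, F, J}. Minimal: {D, J}⁺ = {A, B, D, E, F, J}; {C, J}⁺ = {A, C, E, F, J}; {C, D}⁺ = {C, D} — none reach the full schema.
{A, B, C, D}⁺: ABC→EFJ adds E, F, J → {A, B, C, D, E, F, J}. Minimal: {B, C, D}⁺ = {B, C, D}; {A, C, D}⁺ = {A, C, D}; {A, B, D}⁺ = {A, B, D}; … — none reach the full schema.
{A, C, D, E}⁺: ADE→FJ adds F, J; DF→B adds B → {A, B, C, D, E, F, J}. Minimal: {C, D, E}⁺ = {C, D, E}; {A, D, E}⁺ = {A, B, D, E, F, J}; {A, C, E}⁺ = {A, C, E}; … — none reach the full schema.
{A, C, D, F}⁺: DF→B adds B; ABC→EFJ adds E, J → {A, B, C, D, E, F, J}. Minimal: {C, D, F}⁺ = {B, C, D, F}; {A, D, F}⁺ = {A, B, D, F}; {A, C, F}⁺ = {A, C, F}; … — none reach the full schema.
{B, C, D, E}⁺: BDE→F adds F; DEF→BJ adds J; J→AEF adds A → {A, B, C, D, E, F, J}. Minimal: {C, D, E}⁺ = {C, D, E}; {B, D, E}⁺ = {A, B, D, E, F, J}; {B, C, E}⁺ = {B, C, E}; … — none reach the full schema.
{C, D, E, F}⁺: DEF→BJ adds B, J; J→AEF adds A → {A, B, C, D, E, F, J}. Minimal: {D, E, F}⁺ = {A, B, D, E, F, J}; {C, E, F}⁺ = {C, E, F}; {C, D, F}⁺ = {B, C, D, F}; … — none reach the full schema.
Any other superkey contains one of these as a subset, so there are no further candidate keys.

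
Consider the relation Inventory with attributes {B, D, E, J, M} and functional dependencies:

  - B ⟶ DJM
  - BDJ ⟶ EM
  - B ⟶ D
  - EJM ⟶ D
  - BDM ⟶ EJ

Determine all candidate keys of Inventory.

Attribute B never appears on the right-hand side of any dependency, so B must belong to every candidate key.
{B}⁺ = {B, D, E, J, M}, which is all of the schema, so {B} is the only candidate key.

{B}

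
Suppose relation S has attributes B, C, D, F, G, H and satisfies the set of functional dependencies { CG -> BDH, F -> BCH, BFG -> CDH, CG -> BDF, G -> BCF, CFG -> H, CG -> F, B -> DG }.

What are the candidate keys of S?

{B}⁺: B→DG adds D, G; G→BCF adds C, F; CFG→H adds H → {B, C, D, F, G, H}.
{F}⁺: F→BCH adds B, C, H; B→DG adds D, G → {B, C, D, F, G, H}.
{G}⁺: G→BCF adds B, C, F; CFG→H adds H; B→DG adds D → {B, C, D, F, G, H}.

B; F; G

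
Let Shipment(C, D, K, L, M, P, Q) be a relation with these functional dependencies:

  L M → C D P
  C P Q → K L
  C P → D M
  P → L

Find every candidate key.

{C, P, Q}⁺: CPQ→KL adds K, L; CP→DM adds D, M → {C, D, K, L, M, P, Q}. Minimal: {P, Q}⁺ = {L, P, Q}; {C, Q}⁺ = {C, Q}; {C, P}⁺ = {C, D, L, M, P} — none reach the full schema.
{L, M, Q}⁺: LM→CDP adds C, D, P; CPQ→KL adds K → {C, D, K, L, M, P, Q}. Minimal: {M, Q}⁺ = {M, Q}; {L, Q}⁺ = {L, Q}; {L, M}⁺ = {C, D, L, M, P} — none reach the full schema.
{M, P, Q}⁺: P→L adds L; LM→CDP adds C, D; CPQ→KL adds K → {C, D, K, L, M, P, Q}. Minimal: {P, Q}⁺ = {L, P, Q}; {M, Q}⁺ = {M, Q}; {M, P}⁺ = {C, D, L, M, P} — none reach the full schema.

{C, P, Q}; {L, M, Q}; {M, P, Q}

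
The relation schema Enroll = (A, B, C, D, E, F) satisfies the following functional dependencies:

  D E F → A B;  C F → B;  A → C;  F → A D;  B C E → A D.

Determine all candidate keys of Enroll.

EF

Attributes E, F never appear on any right-hand side, so every candidate key must contain {E, F}.
{E, F}⁺ = {A, B, C, D, E, F}, which is all of the schema, so {E, F} is the only candidate key.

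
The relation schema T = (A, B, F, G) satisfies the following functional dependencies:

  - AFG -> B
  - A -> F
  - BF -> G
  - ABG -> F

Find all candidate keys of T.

(A, B), (A, G)

Attribute A never appears on the right-hand side of any dependency, so A must belong to every candidate key.
{A}⁺ = {A, F}, which is not all of the schema, so we must add further attributes.
{A, B}⁺: A→F adds F; BF→G adds G → {A, B, F, G}.
{A, G}⁺: A→F adds F; AFG→B adds B → {A, B, F, G}.
Any other superkey contains one of these as a subset, so there are no further candidate keys.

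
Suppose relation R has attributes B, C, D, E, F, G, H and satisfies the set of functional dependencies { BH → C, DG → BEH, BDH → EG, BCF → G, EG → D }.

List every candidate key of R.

Attribute F never appears on the right-hand side of any dependency, so F must belong to every candidate key.
{F}⁺ = {F}, which is not all of the schema, so we must add further attributes.
{D, F, G}⁺: DG→BEH adds B, E, H; BH→C adds C → {B, C, D, E, F, G, H}. Minimal: {F, G}⁺ = {F, G}; {D, G}⁺ = {B, C, D, E, G, H}; {D, F}⁺ = {D, F} — none reach the full schema.
{E, F, G}⁺: EG→D adds D; DG→BEH adds B, H; BH→C adds C → {B, C, D, E, F, G, H}. Minimal: {F, G}⁺ = {F, G}; {E, G}⁺ = {B, C, D, E, G, H}; {E, F}⁺ = {E, F} — none reach the full schema.
{B, C, D, F}⁺: BCF→G adds G; DG→BEH adds E, H → {B, C, D, E, F, G, H}. Minimal: {C, D, F}⁺ = {C, D, F}; {B, D, F}⁺ = {B, D, F}; {B, C, F}⁺ = {B, C, F, G}; … — none reach the full schema.
{B, C, E, F}⁺: BCF→G adds G; EG→D adds D; DG→BEH adds H → {B, C, D, E, F, G, H}. Minimal: {C, E, F}⁺ = {C, E, F}; {B, E, F}⁺ = {B, E, F}; {B, C, F}⁺ = {B, C, F, G}; … — none reach the full schema.
{B, D, F, H}⁺: BH→C adds C; BDH→EG adds E, G → {B, C, D, E, F, G, H}. Minimal: {D, F, H}⁺ = {D, F, H}; {B, F, H}⁺ = {B, C, F, G, H}; {B, D, H}⁺ = {B, C, D, E, G, H}; … — none reach the full schema.
{B, E, F, H}⁺: BH→C adds C; BCF→G adds G; EG→D adds D → {B, C, D, E, F, G, H}. Minimal: {E, F, H}⁺ = {E, F, H}; {B, F, H}⁺ = {B, C, F, G, H}; {B, E, H}⁺ = {B, C, E, H}; … — none reach the full schema.
Any other superkey contains one of these as a subset, so there are no further candidate keys.

(D, F, G), (E, F, G), (B, C, D, F), (B, C, E, F), (B, D, F, H), (B, E, F, H)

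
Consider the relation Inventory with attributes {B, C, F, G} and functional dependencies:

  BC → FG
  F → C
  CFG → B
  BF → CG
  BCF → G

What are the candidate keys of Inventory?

{B, C}⁺: BC→FG adds F, G → {B, C, F, G}.
{B, F}⁺: F→C adds C; BF→CG adds G → {B, C, F, G}.
{F, G}⁺: F→C adds C; CFG→B adds B → {B, C, F, G}.
Any other superkey contains one of these as a subset, so there are no further candidate keys.

BC, BF, FG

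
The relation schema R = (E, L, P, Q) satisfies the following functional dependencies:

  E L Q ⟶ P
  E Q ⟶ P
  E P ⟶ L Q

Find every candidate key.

{E, P}, {E, Q}

Attribute E never appears on the right-hand side of any dependency, so E must belong to every candidate key.
{E}⁺ = {E}, which is not all of the schema, so we must add further attributes.
{E, P}⁺: EP→LQ adds L, Q → {E, L, P, Q}. Minimal: {P}⁺ = {P}; {E}⁺ = {E} — none reach the full schema.
{E, Q}⁺: EQ→P adds P; EP→LQ adds L → {E, L, P, Q}. Minimal: {Q}⁺ = {Q}; {E}⁺ = {E} — none reach the full schema.
Any other superkey contains one of these as a subset, so there are no further candidate keys.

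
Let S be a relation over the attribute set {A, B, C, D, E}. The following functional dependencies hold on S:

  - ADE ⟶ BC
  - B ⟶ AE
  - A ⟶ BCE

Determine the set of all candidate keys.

Attribute D never appears on the right-hand side of any dependency, so D must belong to every candidate key.
{D}⁺ = {D}, which is not all of the schema, so we must add further attributes.
{A, D}⁺: A→BCE adds B, C, E → {A, B, C, D, E}.
{B, D}⁺: B→AE adds A, E; A→BCE adds C → {A, B, C, D, E}.

AD, BD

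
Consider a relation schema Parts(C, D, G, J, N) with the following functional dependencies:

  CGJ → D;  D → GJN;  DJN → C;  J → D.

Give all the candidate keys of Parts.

{D}⁺: D→GJN adds G, J, N; DJN→C adds C → {C, D, G, J, N}.
{J}⁺: J→D adds D; D→GJN adds G, N; DJN→C adds C → {C, D, G, J, N}.

(D), (J)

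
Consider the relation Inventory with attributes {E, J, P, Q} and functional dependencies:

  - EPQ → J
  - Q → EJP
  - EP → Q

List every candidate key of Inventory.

{Q}⁺: Q→EJP adds E, J, P → {E, J, P, Q}.
{E, P}⁺: EP→Q adds Q; EPQ→J adds J → {E, J, P, Q}. Minimal: {P}⁺ = {P}; {E}⁺ = {E} — none reach the full schema.

{Q}; {E, P}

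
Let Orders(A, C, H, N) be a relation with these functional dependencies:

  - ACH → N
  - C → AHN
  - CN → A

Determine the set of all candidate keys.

{C}

Attribute C never appears on the right-hand side of any dependency, so C must belong to every candidate key.
{C}⁺ = {A, C, H, N}, which is all of the schema, so {C} is the only candidate key.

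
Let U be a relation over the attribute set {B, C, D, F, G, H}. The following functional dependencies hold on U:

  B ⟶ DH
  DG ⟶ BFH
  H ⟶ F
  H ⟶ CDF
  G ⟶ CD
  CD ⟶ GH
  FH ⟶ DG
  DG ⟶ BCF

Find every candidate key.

{B}⁺: B→DH adds D, H; H→F adds F; H→CDF adds C; CD→GH adds G → {B, C, D, F, G, H}.
{G}⁺: G→CD adds C, D; CD→GH adds H; DG→BCF adds B, F → {B, C, D, F, G, H}.
{H}⁺: H→F adds F; H→CDF adds C, D; CD→GH adds G; DG→BCF adds B → {B, C, D, F, G, H}.
{C, D}⁺: CD→GH adds G, H; DG→BCF adds B, F → {B, C, D, F, G, H}. Minimal: {D}⁺ = {D}; {C}⁺ = {C} — none reach the full schema.

{B}; {G}; {H}; {C, D}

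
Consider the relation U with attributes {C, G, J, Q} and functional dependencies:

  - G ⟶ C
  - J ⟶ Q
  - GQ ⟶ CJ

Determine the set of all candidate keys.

(G, J), (G, Q)

Attribute G never appears on the right-hand side of any dependency, so G must belong to every candidate key.
{G}⁺ = {C, G}, which is not all of the schema, so we must add further attributes.
{G, J}⁺: G→C adds C; J→Q adds Q → {C, G, J, Q}. Minimal: {J}⁺ = {J, Q}; {G}⁺ = {C, G} — none reach the full schema.
{G, Q}⁺: G→C adds C; GQ→CJ adds J → {C, G, J, Q}. Minimal: {Q}⁺ = {Q}; {G}⁺ = {C, G} — none reach the full schema.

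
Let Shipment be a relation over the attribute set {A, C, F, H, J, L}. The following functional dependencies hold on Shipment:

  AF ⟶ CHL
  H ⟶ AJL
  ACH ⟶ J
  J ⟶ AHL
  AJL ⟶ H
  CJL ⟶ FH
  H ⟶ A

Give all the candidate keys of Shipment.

{A, F}⁺: AF→CHL adds C, H, L; H→AJL adds J → {A, C, F, H, J, L}. Minimal: {F}⁺ = {F}; {A}⁺ = {A} — none reach the full schema.
{C, H}⁺: H→AJL adds A, J, L; CJL→FH adds F → {A, C, F, H, J, L}. Minimal: {H}⁺ = {A, H, J, L}; {C}⁺ = {C} — none reach the full schema.
{C, J}⁺: J→AHL adds A, H, L; CJL→FH adds F → {A, C, F, H, J, L}. Minimal: {J}⁺ = {A, H, J, L}; {C}⁺ = {C} — none reach the full schema.
{F, H}⁺: H→AJL adds A, J, L; AF→CHL adds C → {A, C, F, H, J, L}. Minimal: {H}⁺ = {A, H, J, L}; {F}⁺ = {F} — none reach the full schema.
{F, J}⁺: J→AHL adds A, H, L; AF→CHL adds C → {A, C, F, H, J, L}. Minimal: {J}⁺ = {A, H, J, L}; {F}⁺ = {F} — none reach the full schema.

AF; CH; CJ; FH; FJ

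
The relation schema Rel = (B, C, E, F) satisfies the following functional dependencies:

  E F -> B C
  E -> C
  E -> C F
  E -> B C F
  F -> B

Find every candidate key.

Attribute E never appears on the right-hand side of any dependency, so E must belong to every candidate key.
{E}⁺ = {B, C, E, F}, which is all of the schema, so {E} is the only candidate key.

{E}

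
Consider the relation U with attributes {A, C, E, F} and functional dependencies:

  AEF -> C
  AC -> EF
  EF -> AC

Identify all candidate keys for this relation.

(A, C), (E, F)

{A, C}⁺: AC→EF adds E, F → {A, C, E, F}. Minimal: {C}⁺ = {C}; {A}⁺ = {A} — none reach the full schema.
{E, F}⁺: EF→AC adds A, C → {A, C, E, F}. Minimal: {F}⁺ = {F}; {E}⁺ = {E} — none reach the full schema.
Any other superkey contains one of these as a subset, so there are no further candidate keys.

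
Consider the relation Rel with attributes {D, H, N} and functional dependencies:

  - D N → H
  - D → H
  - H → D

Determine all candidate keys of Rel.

DN; HN

Attribute N never appears on the right-hand side of any dependency, so N must belong to every candidate key.
{N}⁺ = {N}, which is not all of the schema, so we must add further attributes.
{D, N}⁺: DN→H adds H → {D, H, N}. Minimal: {N}⁺ = {N}; {D}⁺ = {D, H} — none reach the full schema.
{H, N}⁺: H→D adds D → {D, H, N}. Minimal: {N}⁺ = {N}; {H}⁺ = {D, H} — none reach the full schema.
Any other superkey contains one of these as a subset, so there are no further candidate keys.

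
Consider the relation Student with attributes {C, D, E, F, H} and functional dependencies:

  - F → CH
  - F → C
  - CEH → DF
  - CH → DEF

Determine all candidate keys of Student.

{F}⁺: F→CH adds C, H; CH→DEF adds D, E → {C, D, E, F, H}.
{C, H}⁺: CH→DEF adds D, E, F → {C, D, E, F, H}.

{F}, {C, H}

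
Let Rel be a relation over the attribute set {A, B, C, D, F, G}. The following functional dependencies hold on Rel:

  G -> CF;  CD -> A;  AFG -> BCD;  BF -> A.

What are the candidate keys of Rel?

Attribute G never appears on the right-hand side of any dependency, so G must belong to every candidate key.
{G}⁺ = {C, F, G}, which is not all of the schema, so we must add further attributes.
{A, G}⁺: G→CF adds C, F; AFG→BCD adds B, D → {A, B, C, D, F, G}.
{B, G}⁺: G→CF adds C, F; BF→A adds A; AFG→BCD adds D → {A, B, C, D, F, G}.
{D, G}⁺: G→CF adds C, F; CD→A adds A; AFG→BCD adds B → {A, B, C, D, F, G}.
Any other superkey contains one of these as a subset, so there are no further candidate keys.

{A, G}, {B, G}, {D, G}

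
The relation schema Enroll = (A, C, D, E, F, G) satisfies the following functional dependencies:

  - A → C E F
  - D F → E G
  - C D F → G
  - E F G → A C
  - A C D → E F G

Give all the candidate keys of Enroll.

Attribute D never appears on the right-hand side of any dependency, so D must belong to every candidate key.
{D}⁺ = {D}, which is not all of the schema, so we must add further attributes.
{A, D}⁺: A→CEF adds C, E, F; DF→EG adds G → {A, C, D, E, F, G}. Minimal: {D}⁺ = {D}; {A}⁺ = {A, C, E, F} — none reach the full schema.
{D, F}⁺: DF→EG adds E, G; EFG→AC adds A, C → {A, C, D, E, F, G}. Minimal: {F}⁺ = {F}; {D}⁺ = {D} — none reach the full schema.
Any other superkey contains one of these as a subset, so there are no further candidate keys.

{A, D}, {D, F}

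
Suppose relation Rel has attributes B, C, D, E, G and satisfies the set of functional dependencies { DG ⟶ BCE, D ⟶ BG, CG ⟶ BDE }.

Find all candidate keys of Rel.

{D}⁺: D→BG adds B, G; DG→BCE adds C, E → {B, C, D, E, G}.
{C, G}⁺: CG→BDE adds B, D, E → {B, C, D, E, G}.

{D}, {C, G}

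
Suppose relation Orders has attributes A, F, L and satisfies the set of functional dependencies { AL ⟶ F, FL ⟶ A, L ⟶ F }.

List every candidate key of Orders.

Attribute L never appears on the right-hand side of any dependency, so L must belong to every candidate key.
{L}⁺ = {A, F, L}, which is all of the schema, so {L} is the only candidate key.

{L}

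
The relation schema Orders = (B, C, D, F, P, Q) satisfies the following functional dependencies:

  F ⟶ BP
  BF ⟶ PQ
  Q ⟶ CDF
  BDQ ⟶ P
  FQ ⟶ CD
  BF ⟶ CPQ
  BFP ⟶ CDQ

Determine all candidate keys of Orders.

{F}⁺: F→BP adds B, P; BF→PQ adds Q; Q→CDF adds C, D → {B, C, D, F, P, Q}.
{Q}⁺: Q→CDF adds C, D, F; F→BP adds B, P → {B, C, D, F, P, Q}.

{F}, {Q}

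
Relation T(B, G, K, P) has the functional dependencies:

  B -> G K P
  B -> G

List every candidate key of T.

Attribute B never appears on the right-hand side of any dependency, so B must belong to every candidate key.
{B}⁺ = {B, G, K, P}, which is all of the schema, so {B} is the only candidate key.

B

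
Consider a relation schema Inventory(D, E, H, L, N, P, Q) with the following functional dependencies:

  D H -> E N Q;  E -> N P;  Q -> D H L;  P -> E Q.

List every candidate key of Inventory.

{E}⁺: E→NP adds N, P; P→EQ adds Q; Q→DHL adds D, H, L → {D, E, H, L, N, P, Q}.
{P}⁺: P→EQ adds E, Q; E→NP adds N; Q→DHL adds D, H, L → {D, E, H, L, N, P, Q}.
{Q}⁺: Q→DHL adds D, H, L; DH→ENQ adds E, N; E→NP adds P → {D, E, H, L, N, P, Q}.
{D, H}⁺: DH→ENQ adds E, N, Q; E→NP adds P; Q→DHL adds L → {D, E, H, L, N, P, Q}. Minimal: {H}⁺ = {H}; {D}⁺ = {D} — none reach the full schema.

E, P, Q, DH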